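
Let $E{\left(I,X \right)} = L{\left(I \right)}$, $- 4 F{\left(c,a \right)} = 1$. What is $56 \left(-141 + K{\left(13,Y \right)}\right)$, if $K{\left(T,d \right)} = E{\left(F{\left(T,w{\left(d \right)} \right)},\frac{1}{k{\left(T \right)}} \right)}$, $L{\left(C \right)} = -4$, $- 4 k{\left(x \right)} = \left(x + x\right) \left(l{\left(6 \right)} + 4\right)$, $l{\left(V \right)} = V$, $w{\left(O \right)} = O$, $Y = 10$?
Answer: $-8120$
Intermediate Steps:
$k{\left(x \right)} = - 5 x$ ($k{\left(x \right)} = - \frac{\left(x + x\right) \left(6 + 4\right)}{4} = - \frac{2 x 10}{4} = - \frac{20 x}{4} = - 5 x$)
$F{\left(c,a \right)} = - \frac{1}{4}$ ($F{\left(c,a \right)} = \left(- \frac{1}{4}\right) 1 = - \frac{1}{4}$)
$E{\left(I,X \right)} = -4$
$K{\left(T,d \right)} = -4$
$56 \left(-141 + K{\left(13,Y \right)}\right) = 56 \left(-141 - 4\right) = 56 \left(-145\right) = -8120$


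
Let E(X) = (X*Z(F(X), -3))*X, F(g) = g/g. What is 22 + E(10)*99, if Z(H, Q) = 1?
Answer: 9922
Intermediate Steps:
F(g) = 1
E(X) = X² (E(X) = (X*1)*X = X*X = X²)
22 + E(10)*99 = 22 + 10²*99 = 22 + 100*99 = 22 + 9900 = 9922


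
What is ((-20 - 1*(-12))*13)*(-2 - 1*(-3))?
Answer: -104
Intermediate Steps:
((-20 - 1*(-12))*13)*(-2 - 1*(-3)) = ((-20 + 12)*13)*(-2 + 3) = -8*13*1 = -104*1 = -104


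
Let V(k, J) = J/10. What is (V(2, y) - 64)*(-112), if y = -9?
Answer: 36344/5 ≈ 7268.8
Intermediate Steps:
V(k, J) = J/10 (V(k, J) = J*(⅒) = J/10)
(V(2, y) - 64)*(-112) = ((⅒)*(-9) - 64)*(-112) = (-9/10 - 64)*(-112) = -649/10*(-112) = 36344/5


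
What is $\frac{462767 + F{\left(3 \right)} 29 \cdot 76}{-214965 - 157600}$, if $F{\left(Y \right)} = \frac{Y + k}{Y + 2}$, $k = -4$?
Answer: $- \frac{2311631}{1862825} \approx -1.2409$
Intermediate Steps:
$F{\left(Y \right)} = \frac{-4 + Y}{2 + Y}$ ($F{\left(Y \right)} = \frac{Y - 4}{Y + 2} = \frac{-4 + Y}{2 + Y}$)
$\frac{462767 + F{\left(3 \right)} 29 \cdot 76}{-214965 - 157600} = \frac{462767 + \frac{-4 + 3}{2 + 3} \cdot 29 \cdot 76}{-214965 - 157600} = \frac{462767 + \frac{1}{5} \left(-1\right) 29 \cdot 76}{-372565} = \left(462767 + \frac{1}{5} \left(-1\right) 29 \cdot 76\right) \left(- \frac{1}{372565}\right) = \left(462767 + \left(- \frac{1}{5}\right) 29 \cdot 76\right) \left(- \frac{1}{372565}\right) = \left(462767 - \frac{2204}{5}\right) \left(- \frac{1}{372565}\right) = \frac{2311631}{5} \left(- \frac{1}{372565}\right) = - \frac{2311631}{1862825}$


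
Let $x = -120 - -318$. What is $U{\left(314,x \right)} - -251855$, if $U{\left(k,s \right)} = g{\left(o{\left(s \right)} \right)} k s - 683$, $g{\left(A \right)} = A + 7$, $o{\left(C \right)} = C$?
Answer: $12996432$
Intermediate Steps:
$g{\left(A \right)} = 7 + A$
$x = 198$ ($x = -120 + 318 = 198$)
$U{\left(k,s \right)} = -683 + k s \left(7 + s\right)$ ($U{\left(k,s \right)} = \left(7 + s\right) k s - 683 = k \left(7 + s\right) s - 683 = k s \left(7 + s\right) - 683 = -683 + k s \left(7 + s\right)$)
$U{\left(314,x \right)} - -251855 = \left(-683 + 314 \cdot 198 \left(7 + 198\right)\right) - -251855 = \left(-683 + 314 \cdot 198 \cdot 205\right) + 251855 = \left(-683 + 12745260\right) + 251855 = 12744577 + 251855 = 12996432$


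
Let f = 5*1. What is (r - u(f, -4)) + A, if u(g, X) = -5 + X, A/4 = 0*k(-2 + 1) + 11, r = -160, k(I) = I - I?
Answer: -107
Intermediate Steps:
k(I) = 0
f = 5
A = 44 (A = 4*(0*0 + 11) = 4*(0 + 11) = 4*11 = 44)
(r - u(f, -4)) + A = (-160 - (-5 - 4)) + 44 = (-160 - 1*(-9)) + 44 = (-160 + 9) + 44 = -151 + 44 = -107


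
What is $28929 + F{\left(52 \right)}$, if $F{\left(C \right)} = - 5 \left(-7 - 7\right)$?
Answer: $28999$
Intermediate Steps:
$F{\left(C \right)} = 70$ ($F{\left(C \right)} = \left(-5\right) \left(-14\right) = 70$)
$28929 + F{\left(52 \right)} = 28929 + 70 = 28999$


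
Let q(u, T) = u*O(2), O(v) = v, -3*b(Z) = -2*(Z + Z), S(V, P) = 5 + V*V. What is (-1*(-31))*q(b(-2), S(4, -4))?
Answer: -496/3 ≈ -165.33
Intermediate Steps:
S(V, P) = 5 + V²
b(Z) = 4*Z/3 (b(Z) = -(-2)*(Z + Z)/3 = -(-2)*2*Z/3 = -(-4)*Z/3 = 4*Z/3)
q(u, T) = 2*u (q(u, T) = u*2 = 2*u)
(-1*(-31))*q(b(-2), S(4, -4)) = (-1*(-31))*(2*((4/3)*(-2))) = 31*(2*(-8/3)) = 31*(-16/3) = -496/3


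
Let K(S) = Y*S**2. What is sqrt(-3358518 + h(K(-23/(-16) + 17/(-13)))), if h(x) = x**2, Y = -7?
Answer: I*sqrt(6286385623901919)/43264 ≈ 1832.6*I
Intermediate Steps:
K(S) = -7*S**2
sqrt(-3358518 + h(K(-23/(-16) + 17/(-13)))) = sqrt(-3358518 + (-7*(-23/(-16) + 17/(-13))**2)**2) = sqrt(-3358518 + (-7*(-23*(-1/16) + 17*(-1/13))**2)**2) = sqrt(-3358518 + (-7*(23/16 - 17/13)**2)**2) = sqrt(-3358518 + (-7*(27/208)**2)**2) = sqrt(-3358518 + (-7*729/43264)**2) = sqrt(-3358518 + (-5103/43264)**2) = sqrt(-3358518 + 26040609/1871773696) = sqrt(-6286385623901919/1871773696) = I*sqrt(6286385623901919)/43264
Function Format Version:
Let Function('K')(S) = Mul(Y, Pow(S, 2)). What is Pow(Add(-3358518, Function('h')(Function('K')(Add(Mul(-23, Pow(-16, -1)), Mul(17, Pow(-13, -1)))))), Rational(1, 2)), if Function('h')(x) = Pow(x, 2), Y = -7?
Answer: Mul(Rational(1, 43264), I, Pow(6286385623901919, Rational(1, 2))) ≈ Mul(1832.6, I)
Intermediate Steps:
Function('K')(S) = Mul(-7, Pow(S, 2))
Pow(Add(-3358518, Function('h')(Function('K')(Add(Mul(-23, Pow(-16, -1)), Mul(17, Pow(-13, -1)))))), Rational(1, 2)) = Pow(Add(-3358518, Pow(Mul(-7, Pow(Add(Mul(-23, Pow(-16, -1)), Mul(17, Pow(-13, -1))), 2)), 2)), Rational(1, 2)) = Pow(Add(-3358518, Pow(Mul(-7, Pow(Add(Mul(-23, Rational(-1, 16)), Mul(17, Rational(-1, 13))), 2)), 2)), Rational(1, 2)) = Pow(Add(-3358518, Pow(Mul(-7, Pow(Add(Rational(23, 16), Rational(-17, 13)), 2)), 2)), Rational(1, 2)) = Pow(Add(-3358518, Pow(Mul(-7, Pow(Rational(27, 208), 2)), 2)), Rational(1, 2)) = Pow(Add(-3358518, Pow(Mul(-7, Rational(729, 43264)), 2)), Rational(1, 2)) = Pow(Add(-3358518, Pow(Rational(-5103, 43264), 2)), Rational(1, 2)) = Pow(Add(-3358518, Rational(26040609, 1871773696)), Rational(1, 2)) = Pow(Rational(-6286385623901919, 1871773696), Rational(1, 2)) = Mul(Rational(1, 43264), I, Pow(6286385623901919, Rational(1, 2)))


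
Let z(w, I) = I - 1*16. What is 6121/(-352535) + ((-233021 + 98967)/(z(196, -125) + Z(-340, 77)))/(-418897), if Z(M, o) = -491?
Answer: -833875021137/46665569830820 ≈ -0.017869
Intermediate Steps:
z(w, I) = -16 + I (z(w, I) = I - 16 = -16 + I)
6121/(-352535) + ((-233021 + 98967)/(z(196, -125) + Z(-340, 77)))/(-418897) = 6121/(-352535) + ((-233021 + 98967)/((-16 - 125) - 491))/(-418897) = 6121*(-1/352535) - 134054/(-141 - 491)*(-1/418897) = -6121/352535 - 134054/(-632)*(-1/418897) = -6121/352535 - 134054*(-1/632)*(-1/418897) = -6121/352535 + (67027/316)*(-1/418897) = -6121/352535 - 67027/132371452 = -833875021137/46665569830820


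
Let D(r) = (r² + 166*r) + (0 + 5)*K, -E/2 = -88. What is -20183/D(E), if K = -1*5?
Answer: -20183/60167 ≈ -0.33545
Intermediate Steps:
K = -5
E = 176 (E = -2*(-88) = 176)
D(r) = -25 + r² + 166*r (D(r) = (r² + 166*r) + (0 + 5)*(-5) = (r² + 166*r) + 5*(-5) = (r² + 166*r) - 25 = -25 + r² + 166*r)
-20183/D(E) = -20183/(-25 + 176² + 166*176) = -20183/(-25 + 30976 + 29216) = -20183/60167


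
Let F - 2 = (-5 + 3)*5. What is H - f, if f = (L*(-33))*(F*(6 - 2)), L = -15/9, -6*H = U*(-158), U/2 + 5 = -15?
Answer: 2120/3 ≈ 706.67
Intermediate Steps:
U = -40 (U = -10 + 2*(-15) = -10 - 30 = -40)
H = -3160/3 (H = -(-20)*(-158)/3 = -⅙*6320 = -3160/3 ≈ -1053.3)
F = -8 (F = 2 + (-5 + 3)*5 = 2 - 2*5 = 2 - 10 = -8)
L = -5/3 (L = -15*⅑ = -5/3 ≈ -1.6667)
f = -1760 (f = (-5/3*(-33))*(-8*(6 - 2)) = 55*(-8*4) = 55*(-32) = -1760)
H - f = -3160/3 - 1*(-1760) = -3160/3 + 1760 = 2120/3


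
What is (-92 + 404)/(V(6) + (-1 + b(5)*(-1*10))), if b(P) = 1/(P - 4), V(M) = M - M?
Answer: -312/11 ≈ -28.364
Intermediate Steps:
V(M) = 0
b(P) = 1/(-4 + P)
(-92 + 404)/(V(6) + (-1 + b(5)*(-1*10))) = (-92 + 404)/(0 + (-1 + (-1*10)/(-4 + 5))) = 312/(0 + (-1 - 10/1)) = 312/(0 + (-1 + 1*(-10))) = 312/(0 + (-1 - 10)) = 312/(0 - 11) = 312/(-11) = 312*(-1/11) = -312/11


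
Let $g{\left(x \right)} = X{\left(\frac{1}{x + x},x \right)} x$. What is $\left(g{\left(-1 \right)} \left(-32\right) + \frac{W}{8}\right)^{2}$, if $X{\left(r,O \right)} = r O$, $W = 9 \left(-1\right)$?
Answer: $\frac{14161}{64} \approx 221.27$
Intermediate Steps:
$W = -9$
$X{\left(r,O \right)} = O r$
$g{\left(x \right)} = \frac{x}{2}$ ($g{\left(x \right)} = \frac{x}{x + x} x = \frac{x}{2 x} x = x \frac{1}{2 x} x = \frac{x}{2}$)
$\left(g{\left(-1 \right)} \left(-32\right) + \frac{W}{8}\right)^{2} = \left(\frac{1}{2} \left(-1\right) \left(-32\right) - \frac{9}{8}\right)^{2} = \left(\left(- \frac{1}{2}\right) \left(-32\right) - \frac{9}{8}\right)^{2} = \left(16 - \frac{9}{8}\right)^{2} = \left(\frac{119}{8}\right)^{2} = \frac{14161}{64}$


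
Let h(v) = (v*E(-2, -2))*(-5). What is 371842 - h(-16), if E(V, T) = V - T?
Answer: 371842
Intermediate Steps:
h(v) = 0 (h(v) = (v*(-2 - 1*(-2)))*(-5) = (v*(-2 + 2))*(-5) = (v*0)*(-5) = 0*(-5) = 0)
371842 - h(-16) = 371842 - 1*0 = 371842 + 0 = 371842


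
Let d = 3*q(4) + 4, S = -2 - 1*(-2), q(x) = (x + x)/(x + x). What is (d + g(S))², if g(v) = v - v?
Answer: 49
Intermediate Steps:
q(x) = 1 (q(x) = (2*x)/((2*x)) = (2*x)*(1/(2*x)) = 1)
S = 0 (S = -2 + 2 = 0)
g(v) = 0
d = 7 (d = 3*1 + 4 = 3 + 4 = 7)
(d + g(S))² = (7 + 0)² = 7² = 49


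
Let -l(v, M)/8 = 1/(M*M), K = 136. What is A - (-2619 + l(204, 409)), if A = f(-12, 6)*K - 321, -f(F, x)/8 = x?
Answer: -707598622/167281 ≈ -4230.0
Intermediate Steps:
f(F, x) = -8*x
l(v, M) = -8/M²
A = -6849 (A = -8*6*136 - 321 = -48*136 - 321 = -6528 - 321 = -6849)
A - (-2619 + l(204, 409)) = -6849 - (-2619 - 8/409²) = -6849 - (-2619 - 8*1/167281) = -6849 - (-2619 - 8/167281) = -6849 - 1*(-438108947/167281) = -6849 + 438108947/167281 = -707598622/167281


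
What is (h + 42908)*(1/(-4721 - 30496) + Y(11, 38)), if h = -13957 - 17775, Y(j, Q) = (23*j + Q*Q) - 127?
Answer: 617928740264/35217 ≈ 1.7546e+7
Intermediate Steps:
Y(j, Q) = -127 + Q² + 23*j (Y(j, Q) = (23*j + Q²) - 127 = (Q² + 23*j) - 127 = -127 + Q² + 23*j)
h = -31732
(h + 42908)*(1/(-4721 - 30496) + Y(11, 38)) = (-31732 + 42908)*(1/(-4721 - 30496) + (-127 + 38² + 23*11)) = 11176*(1/(-35217) + (-127 + 1444 + 253)) = 11176*(-1/35217 + 1570) = 11176*(55290689/35217) = 617928740264/35217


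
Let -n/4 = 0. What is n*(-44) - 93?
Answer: -93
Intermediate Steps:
n = 0 (n = -4*0 = 0)
n*(-44) - 93 = 0*(-44) - 93 = 0 - 93 = -93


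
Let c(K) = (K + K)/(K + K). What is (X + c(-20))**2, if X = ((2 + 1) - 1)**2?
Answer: 25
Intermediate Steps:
c(K) = 1 (c(K) = (2*K)/((2*K)) = (2*K)*(1/(2*K)) = 1)
X = 4 (X = (3 - 1)**2 = 2**2 = 4)
(X + c(-20))**2 = (4 + 1)**2 = 5**2 = 25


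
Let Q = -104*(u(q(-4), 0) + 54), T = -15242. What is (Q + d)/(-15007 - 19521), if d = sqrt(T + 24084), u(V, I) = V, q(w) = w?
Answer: 25/166 - sqrt(8842)/34528 ≈ 0.14788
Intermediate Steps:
Q = -5200 (Q = -104*(-4 + 54) = -104*50 = -5200)
d = sqrt(8842) (d = sqrt(-15242 + 24084) = sqrt(8842) ≈ 94.032)
(Q + d)/(-15007 - 19521) = (-5200 + sqrt(8842))/(-15007 - 19521) = (-5200 + sqrt(8842))/(-34528) = (-5200 + sqrt(8842))*(-1/34528) = 25/166 - sqrt(8842)/34528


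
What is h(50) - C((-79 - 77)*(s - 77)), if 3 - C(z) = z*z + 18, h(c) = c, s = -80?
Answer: 599858129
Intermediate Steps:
C(z) = -15 - z² (C(z) = 3 - (z*z + 18) = 3 - (z² + 18) = 3 - (18 + z²) = 3 + (-18 - z²) = -15 - z²)
h(50) - C((-79 - 77)*(s - 77)) = 50 - (-15 - ((-79 - 77)*(-80 - 77))²) = 50 - (-15 - (-156*(-157))²) = 50 - (-15 - 1*24492²) = 50 - (-15 - 1*599858064) = 50 - (-15 - 599858064) = 50 - 1*(-599858079) = 50 + 599858079 = 599858129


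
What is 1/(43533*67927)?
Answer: 1/2957066091 ≈ 3.3817e-10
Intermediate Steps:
1/(43533*67927) = (1/43533)*(1/67927) = 1/2957066091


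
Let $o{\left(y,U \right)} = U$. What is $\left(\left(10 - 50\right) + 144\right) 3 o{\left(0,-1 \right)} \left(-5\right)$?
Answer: $1560$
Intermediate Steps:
$\left(\left(10 - 50\right) + 144\right) 3 o{\left(0,-1 \right)} \left(-5\right) = \left(\left(10 - 50\right) + 144\right) 3 \left(-1\right) \left(-5\right) = \left(-40 + 144\right) \left(\left(-3\right) \left(-5\right)\right) = 104 \cdot 15 = 1560$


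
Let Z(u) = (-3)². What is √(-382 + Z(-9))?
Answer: I*√373 ≈ 19.313*I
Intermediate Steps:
Z(u) = 9
√(-382 + Z(-9)) = √(-382 + 9) = √(-373) = I*√373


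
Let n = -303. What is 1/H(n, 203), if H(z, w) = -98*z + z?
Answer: 1/29391 ≈ 3.4024e-5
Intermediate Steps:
H(z, w) = -97*z
1/H(n, 203) = 1/(-97*(-303)) = 1/29391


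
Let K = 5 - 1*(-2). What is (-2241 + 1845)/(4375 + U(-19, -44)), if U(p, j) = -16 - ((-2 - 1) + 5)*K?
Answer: -36/395 ≈ -0.091139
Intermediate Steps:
K = 7 (K = 5 + 2 = 7)
U(p, j) = -30 (U(p, j) = -16 - ((-2 - 1) + 5)*7 = -16 - (-3 + 5)*7 = -16 - 2*7 = -16 - 1*14 = -16 - 14 = -30)
(-2241 + 1845)/(4375 + U(-19, -44)) = (-2241 + 1845)/(4375 - 30) = -396/4345 = -396*1/4345 = -36/395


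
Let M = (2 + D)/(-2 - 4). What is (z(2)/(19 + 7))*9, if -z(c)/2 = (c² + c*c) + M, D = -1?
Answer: -141/26 ≈ -5.4231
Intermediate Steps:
M = -⅙ (M = (2 - 1)/(-2 - 4) = 1/(-6) = 1*(-⅙) = -⅙ ≈ -0.16667)
z(c) = ⅓ - 4*c² (z(c) = -2*((c² + c*c) - ⅙) = -2*((c² + c²) - ⅙) = -2*(2*c² - ⅙) = -2*(-⅙ + 2*c²) = ⅓ - 4*c²)
(z(2)/(19 + 7))*9 = ((⅓ - 4*2²)/(19 + 7))*9 = ((⅓ - 4*4)/26)*9 = ((⅓ - 16)*(1/26))*9 = -47/3*1/26*9 = -47/78*9 = -141/26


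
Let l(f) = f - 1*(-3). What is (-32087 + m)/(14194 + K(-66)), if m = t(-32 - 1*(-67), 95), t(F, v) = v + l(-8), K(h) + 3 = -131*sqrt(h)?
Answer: -454069427/202517107 - 4191607*I*sqrt(66)/202517107 ≈ -2.2421 - 0.16815*I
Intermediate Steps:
l(f) = 3 + f (l(f) = f + 3 = 3 + f)
K(h) = -3 - 131*sqrt(h)
t(F, v) = -5 + v (t(F, v) = v + (3 - 8) = v - 5 = -5 + v)
m = 90 (m = -5 + 95 = 90)
(-32087 + m)/(14194 + K(-66)) = (-32087 + 90)/(14194 + (-3 - 131*I*sqrt(66))) = -31997/(14194 + (-3 - 131*I*sqrt(66))) = -31997/(14191 - 131*I*sqrt(66))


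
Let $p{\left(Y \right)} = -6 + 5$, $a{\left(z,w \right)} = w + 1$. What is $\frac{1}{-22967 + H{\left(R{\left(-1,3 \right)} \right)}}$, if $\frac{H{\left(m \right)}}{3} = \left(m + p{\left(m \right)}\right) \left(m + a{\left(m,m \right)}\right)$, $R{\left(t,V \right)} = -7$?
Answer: $- \frac{1}{22655} \approx -4.414 \cdot 10^{-5}$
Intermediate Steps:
$a{\left(z,w \right)} = 1 + w$
$p{\left(Y \right)} = -1$
$H{\left(m \right)} = 3 \left(1 + 2 m\right) \left(-1 + m\right)$ ($H{\left(m \right)} = 3 \left(m - 1\right) \left(m + \left(1 + m\right)\right) = 3 \left(-1 + m\right) \left(1 + 2 m\right) = 3 \left(1 + 2 m\right) \left(-1 + m\right)$)
$\frac{1}{-22967 + H{\left(R{\left(-1,3 \right)} \right)}} = \frac{1}{-22967 - \left(-18 - 294\right)} = \frac{1}{-22967 + \left(-3 + 21 + 6 \cdot 49\right)} = \frac{1}{-22967 + \left(-3 + 21 + 294\right)} = \frac{1}{-22967 + 312} = \frac{1}{-22655} = - \frac{1}{22655}$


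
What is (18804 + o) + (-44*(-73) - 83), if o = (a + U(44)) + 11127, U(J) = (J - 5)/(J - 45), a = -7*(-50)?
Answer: 33371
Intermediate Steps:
a = 350
U(J) = (-5 + J)/(-45 + J)
o = 11438 (o = (350 + (-5 + 44)/(-45 + 44)) + 11127 = (350 + 39/(-1)) + 11127 = (350 - 1*39) + 11127 = (350 - 39) + 11127 = 311 + 11127 = 11438)
(18804 + o) + (-44*(-73) - 83) = (18804 + 11438) + (-44*(-73) - 83) = 30242 + (3212 - 83) = 30242 + 3129 = 33371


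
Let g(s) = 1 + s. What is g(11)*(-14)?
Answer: -168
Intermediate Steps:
g(11)*(-14) = (1 + 11)*(-14) = 12*(-14) = -168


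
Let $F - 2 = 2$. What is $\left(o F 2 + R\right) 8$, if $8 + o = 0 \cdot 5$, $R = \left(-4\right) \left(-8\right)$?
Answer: $-256$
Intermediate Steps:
$R = 32$
$F = 4$ ($F = 2 + 2 = 4$)
$o = -8$ ($o = -8 + 0 \cdot 5 = -8 + 0 = -8$)
$\left(o F 2 + R\right) 8 = \left(\left(-8\right) 4 \cdot 2 + 32\right) 8 = \left(\left(-32\right) 2 + 32\right) 8 = \left(-64 + 32\right) 8 = \left(-32\right) 8 = -256$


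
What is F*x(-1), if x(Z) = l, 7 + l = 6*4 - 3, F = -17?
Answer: -238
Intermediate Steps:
l = 14 (l = -7 + (6*4 - 3) = -7 + (24 - 3) = -7 + 21 = 14)
x(Z) = 14
F*x(-1) = -17*14 = -238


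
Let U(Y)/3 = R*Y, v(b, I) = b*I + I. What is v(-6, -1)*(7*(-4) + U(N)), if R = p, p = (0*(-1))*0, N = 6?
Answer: -140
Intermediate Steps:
p = 0 (p = 0*0 = 0)
R = 0
v(b, I) = I + I*b (v(b, I) = I*b + I = I + I*b)
U(Y) = 0 (U(Y) = 3*(0*Y) = 3*0 = 0)
v(-6, -1)*(7*(-4) + U(N)) = (-(1 - 6))*(7*(-4) + 0) = (-1*(-5))*(-28 + 0) = 5*(-28) = -140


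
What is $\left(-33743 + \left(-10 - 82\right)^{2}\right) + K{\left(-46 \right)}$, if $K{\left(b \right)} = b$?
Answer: $-25325$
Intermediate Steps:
$\left(-33743 + \left(-10 - 82\right)^{2}\right) + K{\left(-46 \right)} = \left(-33743 + \left(-10 - 82\right)^{2}\right) - 46 = \left(-33743 + \left(-92\right)^{2}\right) - 46 = \left(-33743 + 8464\right) - 46 = -25279 - 46 = -25325$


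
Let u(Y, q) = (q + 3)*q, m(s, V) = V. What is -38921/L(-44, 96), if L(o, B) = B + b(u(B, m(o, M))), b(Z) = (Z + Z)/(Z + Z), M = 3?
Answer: -38921/97 ≈ -401.25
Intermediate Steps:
u(Y, q) = q*(3 + q) (u(Y, q) = (3 + q)*q = q*(3 + q))
b(Z) = 1 (b(Z) = (2*Z)/((2*Z)) = (2*Z)*(1/(2*Z)) = 1)
L(o, B) = 1 + B (L(o, B) = B + 1 = 1 + B)
-38921/L(-44, 96) = -38921/(1 + 96) = -38921/97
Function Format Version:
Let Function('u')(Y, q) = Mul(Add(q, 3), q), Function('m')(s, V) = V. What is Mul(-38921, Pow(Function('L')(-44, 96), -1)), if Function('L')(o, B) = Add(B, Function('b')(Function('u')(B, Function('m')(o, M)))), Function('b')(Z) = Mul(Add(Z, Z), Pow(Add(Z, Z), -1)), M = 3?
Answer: Rational(-38921, 97) ≈ -401.25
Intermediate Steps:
Function('u')(Y, q) = Mul(q, Add(3, q)) (Function('u')(Y, q) = Mul(Add(3, q), q) = Mul(q, Add(3, q)))
Function('b')(Z) = 1 (Function('b')(Z) = Mul(Mul(2, Z), Pow(Mul(2, Z), -1)) = Mul(Mul(2, Z), Mul(Rational(1, 2), Pow(Z, -1))) = 1)
Function('L')(o, B) = Add(1, B) (Function('L')(o, B) = Add(B, 1) = Add(1, B))
Mul(-38921, Pow(Function('L')(-44, 96), -1)) = Mul(-38921, Pow(Add(1, 96), -1)) = Mul(-38921, Pow(97, -1)) = Mul(-38921, Rational(1, 97)) = Rational(-38921, 97)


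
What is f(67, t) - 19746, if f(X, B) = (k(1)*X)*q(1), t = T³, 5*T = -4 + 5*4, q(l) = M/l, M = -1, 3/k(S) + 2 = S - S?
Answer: -39291/2 ≈ -19646.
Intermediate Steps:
k(S) = -3/2 (k(S) = 3/(-2 + (S - S)) = 3/(-2 + 0) = 3/(-2) = 3*(-½) = -3/2)
q(l) = -1/l
T = 16/5 (T = (-4 + 5*4)/5 = (-4 + 20)/5 = (⅕)*16 = 16/5 ≈ 3.2000)
t = 4096/125 (t = (16/5)³ = 4096/125 ≈ 32.768)
f(X, B) = 3*X/2 (f(X, B) = (-3*X/2)*(-1/1) = (-3*X/2)*(-1*1) = -3*X/2*(-1) = 3*X/2)
f(67, t) - 19746 = (3/2)*67 - 19746 = 201/2 - 19746 = -39291/2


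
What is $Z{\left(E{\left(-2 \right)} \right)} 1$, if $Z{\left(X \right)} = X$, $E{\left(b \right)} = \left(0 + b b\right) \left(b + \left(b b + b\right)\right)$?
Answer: $0$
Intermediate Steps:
$E{\left(b \right)} = b^{2} \left(b^{2} + 2 b\right)$ ($E{\left(b \right)} = \left(0 + b^{2}\right) \left(b + \left(b^{2} + b\right)\right) = b^{2} \left(b + \left(b + b^{2}\right)\right) = b^{2} \left(b^{2} + 2 b\right)$)
$Z{\left(E{\left(-2 \right)} \right)} 1 = \left(-2\right)^{3} \left(2 - 2\right) 1 = \left(-8\right) 0 \cdot 1 = 0 \cdot 1 = 0$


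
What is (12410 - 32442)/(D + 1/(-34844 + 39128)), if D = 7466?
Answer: -85817088/31984345 ≈ -2.6831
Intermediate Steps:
(12410 - 32442)/(D + 1/(-34844 + 39128)) = (12410 - 32442)/(7466 + 1/(-34844 + 39128)) = -20032/(7466 + 1/4284) = -20032/31984345/4284 = -20032*4284/31984345 = -85817088/31984345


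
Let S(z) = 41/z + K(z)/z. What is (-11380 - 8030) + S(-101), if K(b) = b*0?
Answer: -1960451/101 ≈ -19410.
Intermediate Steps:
K(b) = 0
S(z) = 41/z (S(z) = 41/z + 0/z = 41/z + 0 = 41/z)
(-11380 - 8030) + S(-101) = (-11380 - 8030) + 41/(-101) = -19410 + 41*(-1/101) = -19410 - 41/101 = -1960451/101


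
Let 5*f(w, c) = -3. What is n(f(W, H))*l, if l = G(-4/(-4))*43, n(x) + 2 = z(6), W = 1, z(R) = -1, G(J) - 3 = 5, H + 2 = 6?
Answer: -1032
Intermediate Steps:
H = 4 (H = -2 + 6 = 4)
G(J) = 8 (G(J) = 3 + 5 = 8)
f(w, c) = -⅗ (f(w, c) = (⅕)*(-3) = -⅗)
n(x) = -3 (n(x) = -2 - 1 = -3)
l = 344 (l = 8*43 = 344)
n(f(W, H))*l = -3*344 = -1032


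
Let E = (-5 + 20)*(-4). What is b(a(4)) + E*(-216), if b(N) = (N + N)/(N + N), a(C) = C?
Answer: 12961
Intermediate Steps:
E = -60 (E = 15*(-4) = -60)
b(N) = 1 (b(N) = (2*N)/((2*N)) = (2*N)*(1/(2*N)) = 1)
b(a(4)) + E*(-216) = 1 - 60*(-216) = 1 + 12960 = 12961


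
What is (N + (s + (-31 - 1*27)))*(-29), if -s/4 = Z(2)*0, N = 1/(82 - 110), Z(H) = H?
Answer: 47125/28 ≈ 1683.0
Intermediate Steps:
N = -1/28 (N = 1/(-28) = -1/28 ≈ -0.035714)
s = 0 (s = -8*0 = -4*0 = 0)
(N + (s + (-31 - 1*27)))*(-29) = (-1/28 + (0 + (-31 - 1*27)))*(-29) = (-1/28 + (0 + (-31 - 27)))*(-29) = (-1/28 + (0 - 58))*(-29) = (-1/28 - 58)*(-29) = -1625/28*(-29) = 47125/28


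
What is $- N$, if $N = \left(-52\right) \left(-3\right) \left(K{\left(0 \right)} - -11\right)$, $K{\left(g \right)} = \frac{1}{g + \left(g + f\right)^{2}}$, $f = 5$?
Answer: $- \frac{43056}{25} \approx -1722.2$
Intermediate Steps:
$K{\left(g \right)} = \frac{1}{g + \left(5 + g\right)^{2}}$ ($K{\left(g \right)} = \frac{1}{g + \left(g + 5\right)^{2}} = \frac{1}{g + \left(5 + g\right)^{2}}$)
$N = \frac{43056}{25}$ ($N = \left(-52\right) \left(-3\right) \left(\frac{1}{0 + \left(5 + 0\right)^{2}} - -11\right) = 156 \left(\frac{1}{0 + 5^{2}} + 11\right) = 156 \left(\frac{1}{0 + 25} + 11\right) = 156 \left(\frac{1}{25} + 11\right) = 156 \cdot \frac{276}{25} = \frac{43056}{25} \approx 1722.2$)
$- N = \left(-1\right) \frac{43056}{25} = - \frac{43056}{25}$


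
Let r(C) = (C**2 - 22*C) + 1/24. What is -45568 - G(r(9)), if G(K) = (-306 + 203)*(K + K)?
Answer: -835937/12 ≈ -69661.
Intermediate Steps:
r(C) = 1/24 + C**2 - 22*C (r(C) = (C**2 - 22*C) + 1/24 = 1/24 + C**2 - 22*C)
G(K) = -206*K
-45568 - G(r(9)) = -45568 - (-206)*(1/24 + 9**2 - 22*9) = -45568 - (-206)*(1/24 + 81 - 198) = -45568 - (-206)*(-2807)/24 = -45568 - 1*289121/12 = -45568 - 289121/12 = -835937/12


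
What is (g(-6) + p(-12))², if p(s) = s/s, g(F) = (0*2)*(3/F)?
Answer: 1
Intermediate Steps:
g(F) = 0 (g(F) = 0*(3/F) = 0)
p(s) = 1
(g(-6) + p(-12))² = (0 + 1)² = 1² = 1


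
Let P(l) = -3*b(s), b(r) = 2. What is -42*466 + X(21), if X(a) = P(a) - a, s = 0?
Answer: -19599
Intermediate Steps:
P(l) = -6 (P(l) = -3*2 = -6)
X(a) = -6 - a
-42*466 + X(21) = -42*466 + (-6 - 1*21) = -19572 + (-6 - 21) = -19572 - 27 = -19599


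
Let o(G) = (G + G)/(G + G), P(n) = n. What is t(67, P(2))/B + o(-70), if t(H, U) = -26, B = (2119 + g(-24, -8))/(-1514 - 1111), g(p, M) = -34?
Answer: 4689/139 ≈ 33.734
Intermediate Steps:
B = -139/175 (B = (2119 - 34)/(-1514 - 1111) = 2085/(-2625) = 2085*(-1/2625) = -139/175 ≈ -0.79429)
o(G) = 1 (o(G) = (2*G)/((2*G)) = (2*G)*(1/(2*G)) = 1)
t(67, P(2))/B + o(-70) = -26/(-139/175) + 1 = -26*(-175/139) + 1 = 4550/139 + 1 = 4689/139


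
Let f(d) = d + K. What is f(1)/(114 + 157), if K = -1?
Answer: 0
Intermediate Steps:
f(d) = -1 + d (f(d) = d - 1 = -1 + d)
f(1)/(114 + 157) = (-1 + 1)/(114 + 157) = 0/271 = (1/271)*0 = 0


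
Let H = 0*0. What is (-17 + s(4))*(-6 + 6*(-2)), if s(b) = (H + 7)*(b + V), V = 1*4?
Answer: -702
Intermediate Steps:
H = 0
V = 4
s(b) = 28 + 7*b (s(b) = (0 + 7)*(b + 4) = 7*(4 + b) = 28 + 7*b)
(-17 + s(4))*(-6 + 6*(-2)) = (-17 + (28 + 7*4))*(-6 + 6*(-2)) = (-17 + (28 + 28))*(-6 - 12) = (-17 + 56)*(-18) = 39*(-18) = -702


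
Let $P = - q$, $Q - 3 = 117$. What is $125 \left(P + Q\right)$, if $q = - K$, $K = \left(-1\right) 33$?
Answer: $10875$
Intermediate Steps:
$K = -33$
$q = 33$ ($q = \left(-1\right) \left(-33\right) = 33$)
$Q = 120$ ($Q = 3 + 117 = 120$)
$P = -33$ ($P = \left(-1\right) 33 = -33$)
$125 \left(P + Q\right) = 125 \left(-33 + 120\right) = 125 \cdot 87 = 10875$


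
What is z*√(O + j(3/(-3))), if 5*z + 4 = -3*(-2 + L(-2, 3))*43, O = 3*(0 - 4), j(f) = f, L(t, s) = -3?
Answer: 641*I*√13/5 ≈ 462.23*I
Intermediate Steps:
O = -12 (O = 3*(-4) = -12)
z = 641/5 (z = -⅘ + (-3*(-2 - 3)*43)/5 = -⅘ + (-3*(-5)*43)/5 = -⅘ + (15*43)/5 = -⅘ + (⅕)*645 = -⅘ + 129 = 641/5 ≈ 128.20)
z*√(O + j(3/(-3))) = 641*√(-12 + 3/(-3))/5 = 641*√(-12 + 3*(-⅓))/5 = 641*√(-12 - 1)/5 = 641*√(-13)/5 = 641*(I*√13)/5 = 641*I*√13/5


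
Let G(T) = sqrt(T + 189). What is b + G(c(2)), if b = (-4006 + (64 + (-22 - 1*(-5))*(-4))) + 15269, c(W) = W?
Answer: 11395 + sqrt(191) ≈ 11409.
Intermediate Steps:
b = 11395 (b = (-4006 + (64 + (-22 + 5)*(-4))) + 15269 = (-4006 + (64 - 17*(-4))) + 15269 = (-4006 + (64 + 68)) + 15269 = (-4006 + 132) + 15269 = -3874 + 15269 = 11395)
G(T) = sqrt(189 + T)
b + G(c(2)) = 11395 + sqrt(189 + 2) = 11395 + sqrt(191)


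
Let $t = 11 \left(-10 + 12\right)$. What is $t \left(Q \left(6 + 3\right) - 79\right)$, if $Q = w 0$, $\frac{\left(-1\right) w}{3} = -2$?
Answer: $-1738$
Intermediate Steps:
$w = 6$ ($w = \left(-3\right) \left(-2\right) = 6$)
$t = 22$ ($t = 11 \cdot 2 = 22$)
$Q = 0$ ($Q = 6 \cdot 0 = 0$)
$t \left(Q \left(6 + 3\right) - 79\right) = 22 \left(0 \left(6 + 3\right) - 79\right) = 22 \left(0 \cdot 9 - 79\right) = 22 \left(0 - 79\right) = 22 \left(-79\right) = -1738$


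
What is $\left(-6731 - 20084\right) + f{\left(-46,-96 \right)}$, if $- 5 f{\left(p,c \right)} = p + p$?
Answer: $- \frac{133983}{5} \approx -26797.0$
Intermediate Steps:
$f{\left(p,c \right)} = - \frac{2 p}{5}$ ($f{\left(p,c \right)} = - \frac{p + p}{5} = - \frac{2 p}{5}$)
$\left(-6731 - 20084\right) + f{\left(-46,-96 \right)} = \left(-6731 - 20084\right) - - \frac{92}{5} = -26815 + \frac{92}{5} = - \frac{133983}{5}$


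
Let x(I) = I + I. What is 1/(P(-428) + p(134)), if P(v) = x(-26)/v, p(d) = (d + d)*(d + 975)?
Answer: 107/31801697 ≈ 3.3646e-6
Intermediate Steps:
x(I) = 2*I
p(d) = 2*d*(975 + d) (p(d) = (2*d)*(975 + d) = 2*d*(975 + d))
P(v) = -52/v (P(v) = (2*(-26))/v = -52/v)
1/(P(-428) + p(134)) = 1/(-52/(-428) + 2*134*(975 + 134)) = 1/(-52*(-1/428) + 2*134*1109) = 1/(13/107 + 297212) = 1/(31801697/107) = 107/31801697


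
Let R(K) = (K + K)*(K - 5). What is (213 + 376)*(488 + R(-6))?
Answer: 365180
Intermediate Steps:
R(K) = 2*K*(-5 + K) (R(K) = (2*K)*(-5 + K) = 2*K*(-5 + K))
(213 + 376)*(488 + R(-6)) = (213 + 376)*(488 + 2*(-6)*(-5 - 6)) = 589*(488 + 2*(-6)*(-11)) = 589*(488 + 132) = 589*620 = 365180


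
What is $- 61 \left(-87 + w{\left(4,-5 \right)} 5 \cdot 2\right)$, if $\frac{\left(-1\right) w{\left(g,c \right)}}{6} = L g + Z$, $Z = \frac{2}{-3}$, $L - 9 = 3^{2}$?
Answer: $266387$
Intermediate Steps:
$L = 18$ ($L = 9 + 3^{2} = 9 + 9 = 18$)
$Z = - \frac{2}{3}$ ($Z = 2 \left(- \frac{1}{3}\right) = - \frac{2}{3} \approx -0.66667$)
$w{\left(g,c \right)} = 4 - 108 g$ ($w{\left(g,c \right)} = - 6 \left(18 g - \frac{2}{3}\right) = - 6 \left(- \frac{2}{3} + 18 g\right) = 4 - 108 g$)
$- 61 \left(-87 + w{\left(4,-5 \right)} 5 \cdot 2\right) = - 61 \left(-87 + \left(4 - 432\right) 5 \cdot 2\right) = - 61 \left(-87 + \left(-428\right) 5 \cdot 2\right) = - 61 \left(-87 - 4280\right) = \left(-61\right) \left(-4367\right) = 266387$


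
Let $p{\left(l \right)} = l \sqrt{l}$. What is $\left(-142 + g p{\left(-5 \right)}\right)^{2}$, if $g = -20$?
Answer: $-29836 - 28400 i \sqrt{5} \approx -29836.0 - 63504.0 i$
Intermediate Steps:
$p{\left(l \right)} = l^{\frac{3}{2}}$
$\left(-142 + g p{\left(-5 \right)}\right)^{2} = \left(-142 - 20 \left(-5\right)^{\frac{3}{2}}\right)^{2} = \left(-142 - 20 \left(- 5 i \sqrt{5}\right)\right)^{2} = \left(-142 + 100 i \sqrt{5}\right)^{2}$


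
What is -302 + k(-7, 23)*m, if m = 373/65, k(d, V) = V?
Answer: -11051/65 ≈ -170.02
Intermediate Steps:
m = 373/65 (m = 373*(1/65) = 373/65 ≈ 5.7385)
-302 + k(-7, 23)*m = -302 + 23*(373/65) = -302 + 8579/65 = -11051/65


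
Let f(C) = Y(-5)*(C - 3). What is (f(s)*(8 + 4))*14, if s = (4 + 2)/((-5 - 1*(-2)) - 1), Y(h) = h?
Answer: 3780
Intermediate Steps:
s = -3/2 (s = 6/((-5 + 2) - 1) = 6/(-3 - 1) = 6/(-4) = 6*(-1/4) = -3/2 ≈ -1.5000)
f(C) = 15 - 5*C (f(C) = -5*(C - 3) = -5*(-3 + C) = 15 - 5*C)
(f(s)*(8 + 4))*14 = ((15 - 5*(-3/2))*(8 + 4))*14 = ((15 + 15/2)*12)*14 = ((45/2)*12)*14 = 270*14 = 3780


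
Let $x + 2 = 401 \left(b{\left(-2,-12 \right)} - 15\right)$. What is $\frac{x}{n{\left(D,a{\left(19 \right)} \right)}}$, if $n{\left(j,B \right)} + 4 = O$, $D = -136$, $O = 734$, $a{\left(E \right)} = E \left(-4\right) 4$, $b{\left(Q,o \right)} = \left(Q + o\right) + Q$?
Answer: $- \frac{12433}{730} \approx -17.031$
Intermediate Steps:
$b{\left(Q,o \right)} = o + 2 Q$
$a{\left(E \right)} = - 16 E$ ($a{\left(E \right)} = - 4 E 4 = - 16 E$)
$n{\left(j,B \right)} = 730$ ($n{\left(j,B \right)} = -4 + 734 = 730$)
$x = -12433$ ($x = -2 + 401 \left(\left(-12 + 2 \left(-2\right)\right) - 15\right) = -2 + 401 \left(\left(-12 - 4\right) - 15\right) = -2 + 401 \left(-16 - 15\right) = -2 + 401 \left(-31\right) = -2 - 12431 = -12433$)
$\frac{x}{n{\left(D,a{\left(19 \right)} \right)}} = - \frac{12433}{730}$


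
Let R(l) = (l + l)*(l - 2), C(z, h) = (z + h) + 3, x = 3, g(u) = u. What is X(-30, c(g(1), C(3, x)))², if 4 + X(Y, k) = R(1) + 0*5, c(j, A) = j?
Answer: 36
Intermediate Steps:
C(z, h) = 3 + h + z (C(z, h) = (h + z) + 3 = 3 + h + z)
R(l) = 2*l*(-2 + l) (R(l) = (2*l)*(-2 + l) = 2*l*(-2 + l))
X(Y, k) = -6 (X(Y, k) = -4 + (2*1*(-2 + 1) + 0*5) = -4 + (2*1*(-1) + 0) = -4 + (-2 + 0) = -4 - 2 = -6)
X(-30, c(g(1), C(3, x)))² = (-6)² = 36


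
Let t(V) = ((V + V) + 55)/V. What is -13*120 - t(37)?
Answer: -57849/37 ≈ -1563.5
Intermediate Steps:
t(V) = (55 + 2*V)/V (t(V) = (2*V + 55)/V = (55 + 2*V)/V)
-13*120 - t(37) = -13*120 - (2 + 55/37) = -1560 - (2 + 55*(1/37)) = -1560 - (2 + 55/37) = -1560 - 1*129/37 = -1560 - 129/37 = -57849/37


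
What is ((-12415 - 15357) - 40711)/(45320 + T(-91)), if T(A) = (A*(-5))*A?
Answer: -68483/3915 ≈ -17.492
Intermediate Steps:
T(A) = -5*A² (T(A) = (-5*A)*A = -5*A²)
((-12415 - 15357) - 40711)/(45320 + T(-91)) = ((-12415 - 15357) - 40711)/(45320 - 5*(-91)²) = (-27772 - 40711)/(45320 - 5*8281) = -68483/(45320 - 41405) = -68483/3915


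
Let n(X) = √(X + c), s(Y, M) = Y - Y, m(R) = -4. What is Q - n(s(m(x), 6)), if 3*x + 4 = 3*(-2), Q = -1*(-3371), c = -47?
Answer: 3371 - I*√47 ≈ 3371.0 - 6.8557*I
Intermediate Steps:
Q = 3371
x = -10/3 (x = -4/3 + (3*(-2))/3 = -4/3 + (⅓)*(-6) = -4/3 - 2 = -10/3 ≈ -3.3333)
s(Y, M) = 0
n(X) = √(-47 + X) (n(X) = √(X - 47) = √(-47 + X))
Q - n(s(m(x), 6)) = 3371 - √(-47 + 0) = 3371 - √(-47) = 3371 - I*√47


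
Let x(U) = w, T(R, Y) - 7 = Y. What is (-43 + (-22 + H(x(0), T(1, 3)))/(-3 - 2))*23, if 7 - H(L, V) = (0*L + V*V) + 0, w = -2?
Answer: -460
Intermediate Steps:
T(R, Y) = 7 + Y
x(U) = -2
H(L, V) = 7 - V² (H(L, V) = 7 - ((0*L + V*V) + 0) = 7 - ((0 + V²) + 0) = 7 - (V² + 0) = 7 - V²)
(-43 + (-22 + H(x(0), T(1, 3)))/(-3 - 2))*23 = (-43 + (-22 + (7 - (7 + 3)²))/(-3 - 2))*23 = (-43 + (-22 + (7 - 1*10²))/(-5))*23 = (-43 + (-22 + (7 - 1*100))*(-⅕))*23 = (-43 + (-22 + (7 - 100))*(-⅕))*23 = (-43 + (-22 - 93)*(-⅕))*23 = (-43 - 115*(-⅕))*23 = (-43 + 23)*23 = -20*23 = -460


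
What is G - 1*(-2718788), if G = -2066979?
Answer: 651809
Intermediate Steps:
G - 1*(-2718788) = -2066979 - 1*(-2718788) = -2066979 + 2718788 = 651809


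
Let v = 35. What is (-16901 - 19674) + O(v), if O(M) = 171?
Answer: -36404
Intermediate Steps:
(-16901 - 19674) + O(v) = (-16901 - 19674) + 171 = -36575 + 171 = -36404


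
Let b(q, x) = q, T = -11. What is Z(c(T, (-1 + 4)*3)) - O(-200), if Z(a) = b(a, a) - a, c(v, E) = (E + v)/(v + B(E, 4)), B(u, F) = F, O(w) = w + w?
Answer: 400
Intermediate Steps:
O(w) = 2*w
c(v, E) = (E + v)/(4 + v) (c(v, E) = (E + v)/(v + 4) = (E + v)/(4 + v))
Z(a) = 0 (Z(a) = a - a = 0)
Z(c(T, (-1 + 4)*3)) - O(-200) = 0 - 2*(-200) = 0 - 1*(-400) = 0 + 400 = 400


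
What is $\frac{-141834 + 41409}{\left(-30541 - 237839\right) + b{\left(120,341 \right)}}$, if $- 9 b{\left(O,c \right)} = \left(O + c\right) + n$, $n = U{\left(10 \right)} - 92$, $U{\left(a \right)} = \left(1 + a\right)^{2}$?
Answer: $\frac{180765}{483182} \approx 0.37411$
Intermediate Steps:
$n = 29$ ($n = \left(1 + 10\right)^{2} - 92 = 11^{2} - 92 = 121 - 92 = 29$)
$b{\left(O,c \right)} = - \frac{29}{9} - \frac{O}{9} - \frac{c}{9}$ ($b{\left(O,c \right)} = - \frac{\left(O + c\right) + 29}{9} = - \frac{29 + O + c}{9} = - \frac{29}{9} - \frac{O}{9} - \frac{c}{9}$)
$\frac{-141834 + 41409}{\left(-30541 - 237839\right) + b{\left(120,341 \right)}} = \frac{-141834 + 41409}{\left(-30541 - 237839\right) - \frac{490}{9}} = - \frac{100425}{-268380 - \frac{490}{9}} = - \frac{100425}{- \frac{2415910}{9}} = \left(-100425\right) \left(- \frac{9}{2415910}\right) = \frac{180765}{483182}$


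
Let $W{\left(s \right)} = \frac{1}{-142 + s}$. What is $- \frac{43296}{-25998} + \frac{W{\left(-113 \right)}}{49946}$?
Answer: $\frac{91904631347}{55186084590} \approx 1.6654$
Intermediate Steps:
$- \frac{43296}{-25998} + \frac{W{\left(-113 \right)}}{49946} = - \frac{43296}{-25998} + \frac{1}{\left(-142 - 113\right) 49946} = \left(-43296\right) \left(- \frac{1}{25998}\right) + \frac{1}{-255} \cdot \frac{1}{49946} = \frac{7216}{4333} - \frac{1}{12736230} = \frac{91904631347}{55186084590}$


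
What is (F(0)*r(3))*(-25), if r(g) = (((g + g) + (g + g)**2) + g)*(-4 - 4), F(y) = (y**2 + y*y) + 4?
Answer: 36000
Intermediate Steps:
F(y) = 4 + 2*y**2 (F(y) = (y**2 + y**2) + 4 = 2*y**2 + 4 = 4 + 2*y**2)
r(g) = -32*g**2 - 24*g (r(g) = ((2*g + (2*g)**2) + g)*(-8) = ((2*g + 4*g**2) + g)*(-8) = (3*g + 4*g**2)*(-8) = -32*g**2 - 24*g)
(F(0)*r(3))*(-25) = ((4 + 2*0**2)*(-8*3*(3 + 4*3)))*(-25) = ((4 + 2*0)*(-8*3*(3 + 12)))*(-25) = ((4 + 0)*(-8*3*15))*(-25) = (4*(-360))*(-25) = -1440*(-25) = 36000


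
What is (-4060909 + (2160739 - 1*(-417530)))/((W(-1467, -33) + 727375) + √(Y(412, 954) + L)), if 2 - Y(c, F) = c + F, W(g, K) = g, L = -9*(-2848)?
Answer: -269065059280/131735600049 + 741320*√6067/131735600049 ≈ -2.0420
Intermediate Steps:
L = 25632
Y(c, F) = 2 - F - c (Y(c, F) = 2 - (c + F) = 2 - (F + c) = 2 + (-F - c) = 2 - F - c)
(-4060909 + (2160739 - 1*(-417530)))/((W(-1467, -33) + 727375) + √(Y(412, 954) + L)) = (-4060909 + (2160739 - 1*(-417530)))/((-1467 + 727375) + √((2 - 1*954 - 1*412) + 25632)) = (-4060909 + (2160739 + 417530))/(725908 + √((2 - 954 - 412) + 25632)) = (-4060909 + 2578269)/(725908 + √(-1364 + 25632)) = -1482640/(725908 + √24268) = -1482640/(725908 + 2*√6067)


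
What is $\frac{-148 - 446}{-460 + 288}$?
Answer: $\frac{297}{86} \approx 3.4535$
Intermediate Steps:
$\frac{-148 - 446}{-460 + 288} = \frac{1}{-172} \left(-594\right) = \left(- \frac{1}{172}\right) \left(-594\right) = \frac{297}{86}$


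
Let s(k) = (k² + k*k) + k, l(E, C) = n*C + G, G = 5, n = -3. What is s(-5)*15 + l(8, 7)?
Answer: 659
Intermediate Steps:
l(E, C) = 5 - 3*C (l(E, C) = -3*C + 5 = 5 - 3*C)
s(k) = k + 2*k² (s(k) = (k² + k²) + k = 2*k² + k = k + 2*k²)
s(-5)*15 + l(8, 7) = -5*(1 + 2*(-5))*15 + (5 - 3*7) = -5*(1 - 10)*15 + (5 - 21) = -5*(-9)*15 - 16 = 45*15 - 16 = 675 - 16 = 659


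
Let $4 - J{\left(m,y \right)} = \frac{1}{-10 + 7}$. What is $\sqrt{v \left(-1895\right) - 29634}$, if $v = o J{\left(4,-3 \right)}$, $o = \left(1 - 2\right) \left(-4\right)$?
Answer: $\frac{i \sqrt{562326}}{3} \approx 249.96 i$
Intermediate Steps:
$o = 4$ ($o = \left(-1\right) \left(-4\right) = 4$)
$J{\left(m,y \right)} = \frac{13}{3}$ ($J{\left(m,y \right)} = 4 - \frac{1}{-10 + 7} = 4 - \frac{1}{-3} = 4 - - \frac{1}{3} = 4 + \frac{1}{3} = \frac{13}{3}$)
$v = \frac{52}{3}$ ($v = 4 \cdot \frac{13}{3} = \frac{52}{3} \approx 17.333$)
$\sqrt{v \left(-1895\right) - 29634} = \sqrt{\frac{52}{3} \left(-1895\right) - 29634} = \sqrt{- \frac{98540}{3} - 29634} = \sqrt{- \frac{187442}{3}} = \frac{i \sqrt{562326}}{3}$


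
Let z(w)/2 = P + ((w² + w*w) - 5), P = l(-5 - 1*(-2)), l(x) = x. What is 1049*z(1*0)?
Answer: -16784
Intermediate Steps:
P = -3 (P = -5 - 1*(-2) = -5 + 2 = -3)
z(w) = -16 + 4*w² (z(w) = 2*(-3 + ((w² + w*w) - 5)) = 2*(-3 + ((w² + w²) - 5)) = 2*(-3 + (2*w² - 5)) = 2*(-3 + (-5 + 2*w²)) = 2*(-8 + 2*w²) = -16 + 4*w²)
1049*z(1*0) = 1049*(-16 + 4*(1*0)²) = 1049*(-16 + 4*0²) = 1049*(-16 + 4*0) = 1049*(-16 + 0) = 1049*(-16) = -16784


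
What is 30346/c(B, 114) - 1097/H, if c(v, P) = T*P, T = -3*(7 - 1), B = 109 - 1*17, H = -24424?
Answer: -184729915/12529512 ≈ -14.744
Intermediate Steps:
B = 92 (B = 109 - 17 = 92)
T = -18 (T = -3*6 = -18)
c(v, P) = -18*P
30346/c(B, 114) - 1097/H = 30346/((-18*114)) - 1097/(-24424) = 30346/(-2052) - 1097*(-1/24424) = 30346*(-1/2052) + 1097/24424 = -15173/1026 + 1097/24424 = -184729915/12529512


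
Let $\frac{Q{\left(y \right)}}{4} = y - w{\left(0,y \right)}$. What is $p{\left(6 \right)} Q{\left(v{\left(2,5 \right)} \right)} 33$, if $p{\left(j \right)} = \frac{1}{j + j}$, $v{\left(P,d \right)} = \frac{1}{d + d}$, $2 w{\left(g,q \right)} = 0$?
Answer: $\frac{11}{10} \approx 1.1$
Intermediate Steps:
$w{\left(g,q \right)} = 0$ ($w{\left(g,q \right)} = \frac{1}{2} \cdot 0 = 0$)
$v{\left(P,d \right)} = \frac{1}{2 d}$
$p{\left(j \right)} = \frac{1}{2 j}$
$Q{\left(y \right)} = 4 y$ ($Q{\left(y \right)} = 4 \left(y - 0\right) = 4 \left(y + 0\right) = 4 y$)
$p{\left(6 \right)} Q{\left(v{\left(2,5 \right)} \right)} 33 = \frac{1}{2 \cdot 6} \cdot 4 \frac{1}{2 \cdot 5} \cdot 33 = \frac{1}{2} \cdot \frac{1}{6} \cdot 4 \cdot \frac{1}{2} \cdot \frac{1}{5} \cdot 33 = \frac{4 \cdot \frac{1}{10}}{12} \cdot 33 = \frac{1}{12} \cdot \frac{2}{5} \cdot 33 = \frac{1}{30} \cdot 33 = \frac{11}{10}$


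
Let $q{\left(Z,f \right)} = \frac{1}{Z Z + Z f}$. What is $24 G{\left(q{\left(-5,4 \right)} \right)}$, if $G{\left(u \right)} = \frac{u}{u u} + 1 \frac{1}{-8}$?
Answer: $117$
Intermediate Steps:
$q{\left(Z,f \right)} = \frac{1}{Z^{2} + Z f}$
$G{\left(u \right)} = - \frac{1}{8} + \frac{1}{u}$ ($G{\left(u \right)} = \frac{u}{u^{2}} + 1 \left(- \frac{1}{8}\right) = \frac{u}{u^{2}} - \frac{1}{8} = \frac{1}{u} - \frac{1}{8} = - \frac{1}{8} + \frac{1}{u}$)
$24 G{\left(q{\left(-5,4 \right)} \right)} = 24 \frac{8 - \frac{1}{\left(-5\right) \left(-5 + 4\right)}}{8 \frac{1}{\left(-5\right) \left(-5 + 4\right)}} = 24 \frac{8 - - \frac{1}{5 \left(-1\right)}}{8 \left(- \frac{1}{5 \left(-1\right)}\right)} = 24 \frac{8 - \left(- \frac{1}{5}\right) \left(-1\right)}{8 \left(\left(- \frac{1}{5}\right) \left(-1\right)\right)} = 24 \frac{\frac{1}{\frac{1}{5}} \left(8 - \frac{1}{5}\right)}{8} = 24 \cdot \frac{1}{8} \cdot 5 \left(8 - \frac{1}{5}\right) = 24 \cdot \frac{1}{8} \cdot 5 \cdot \frac{39}{5} = 24 \cdot \frac{39}{8} = 117$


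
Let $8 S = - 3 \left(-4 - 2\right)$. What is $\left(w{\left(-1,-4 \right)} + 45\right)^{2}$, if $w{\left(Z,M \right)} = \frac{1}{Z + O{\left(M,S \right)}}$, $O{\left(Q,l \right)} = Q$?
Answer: $\frac{50176}{25} \approx 2007.0$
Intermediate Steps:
$S = \frac{9}{4}$ ($S = \frac{\left(-3\right) \left(-4 - 2\right)}{8} = \frac{\left(-3\right) \left(-6\right)}{8} = \frac{1}{8} \cdot 18 = \frac{9}{4} \approx 2.25$)
$w{\left(Z,M \right)} = \frac{1}{M + Z}$ ($w{\left(Z,M \right)} = \frac{1}{Z + M} = \frac{1}{M + Z}$)
$\left(w{\left(-1,-4 \right)} + 45\right)^{2} = \left(\frac{1}{-4 - 1} + 45\right)^{2} = \left(\frac{1}{-5} + 45\right)^{2} = \left(- \frac{1}{5} + 45\right)^{2} = \left(\frac{224}{5}\right)^{2} = \frac{50176}{25}$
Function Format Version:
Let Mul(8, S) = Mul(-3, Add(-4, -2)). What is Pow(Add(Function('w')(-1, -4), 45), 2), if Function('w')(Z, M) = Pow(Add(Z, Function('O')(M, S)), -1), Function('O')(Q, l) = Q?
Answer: Rational(50176, 25) ≈ 2007.0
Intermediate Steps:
S = Rational(9, 4) (S = Mul(Rational(1, 8), Mul(-3, Add(-4, -2))) = Mul(Rational(1, 8), Mul(-3, -6)) = Mul(Rational(1, 8), 18) = Rational(9, 4) ≈ 2.2500)
Function('w')(Z, M) = Pow(Add(M, Z), -1) (Function('w')(Z, M) = Pow(Add(Z, M), -1) = Pow(Add(M, Z), -1))
Pow(Add(Function('w')(-1, -4), 45), 2) = Pow(Add(Pow(Add(-4, -1), -1), 45), 2) = Pow(Add(Pow(-5, -1), 45), 2) = Pow(Add(Rational(-1, 5), 45), 2) = Pow(Rational(224, 5), 2) = Rational(50176, 25)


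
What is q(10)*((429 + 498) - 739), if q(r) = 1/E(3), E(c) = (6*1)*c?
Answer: 94/9 ≈ 10.444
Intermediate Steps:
E(c) = 6*c
q(r) = 1/18 (q(r) = 1/(6*3) = 1/18)
q(10)*((429 + 498) - 739) = ((429 + 498) - 739)/18 = (927 - 739)/18 = (1/18)*188 = 94/9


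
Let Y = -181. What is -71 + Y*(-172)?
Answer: 31061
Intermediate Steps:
-71 + Y*(-172) = -71 - 181*(-172) = -71 + 31132 = 31061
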